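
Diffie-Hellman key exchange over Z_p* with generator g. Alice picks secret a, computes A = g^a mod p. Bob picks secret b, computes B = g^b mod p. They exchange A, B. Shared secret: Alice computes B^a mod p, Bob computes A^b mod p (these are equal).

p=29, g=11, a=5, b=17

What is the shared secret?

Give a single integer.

Answer: 11

Derivation:
A = 11^5 mod 29  (bits of 5 = 101)
  bit 0 = 1: r = r^2 * 11 mod 29 = 1^2 * 11 = 1*11 = 11
  bit 1 = 0: r = r^2 mod 29 = 11^2 = 5
  bit 2 = 1: r = r^2 * 11 mod 29 = 5^2 * 11 = 25*11 = 14
  -> A = 14
B = 11^17 mod 29  (bits of 17 = 10001)
  bit 0 = 1: r = r^2 * 11 mod 29 = 1^2 * 11 = 1*11 = 11
  bit 1 = 0: r = r^2 mod 29 = 11^2 = 5
  bit 2 = 0: r = r^2 mod 29 = 5^2 = 25
  bit 3 = 0: r = r^2 mod 29 = 25^2 = 16
  bit 4 = 1: r = r^2 * 11 mod 29 = 16^2 * 11 = 24*11 = 3
  -> B = 3
s = B^a = 3^5 mod 29  (bits of 5 = 101)
  bit 0 = 1: r = r^2 * 3 mod 29 = 1^2 * 3 = 1*3 = 3
  bit 1 = 0: r = r^2 mod 29 = 3^2 = 9
  bit 2 = 1: r = r^2 * 3 mod 29 = 9^2 * 3 = 23*3 = 11
  -> s = B^a = 11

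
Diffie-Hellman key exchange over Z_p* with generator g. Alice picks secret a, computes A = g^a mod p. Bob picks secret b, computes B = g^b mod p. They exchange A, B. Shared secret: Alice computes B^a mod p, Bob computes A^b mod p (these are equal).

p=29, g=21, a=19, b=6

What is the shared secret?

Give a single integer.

A = 21^19 mod 29  (bits of 19 = 10011)
  bit 0 = 1: r = r^2 * 21 mod 29 = 1^2 * 21 = 1*21 = 21
  bit 1 = 0: r = r^2 mod 29 = 21^2 = 6
  bit 2 = 0: r = r^2 mod 29 = 6^2 = 7
  bit 3 = 1: r = r^2 * 21 mod 29 = 7^2 * 21 = 20*21 = 14
  bit 4 = 1: r = r^2 * 21 mod 29 = 14^2 * 21 = 22*21 = 27
  -> A = 27
B = 21^6 mod 29  (bits of 6 = 110)
  bit 0 = 1: r = r^2 * 21 mod 29 = 1^2 * 21 = 1*21 = 21
  bit 1 = 1: r = r^2 * 21 mod 29 = 21^2 * 21 = 6*21 = 10
  bit 2 = 0: r = r^2 mod 29 = 10^2 = 13
  -> B = 13
s = B^a = 13^19 mod 29  (bits of 19 = 10011)
  bit 0 = 1: r = r^2 * 13 mod 29 = 1^2 * 13 = 1*13 = 13
  bit 1 = 0: r = r^2 mod 29 = 13^2 = 24
  bit 2 = 0: r = r^2 mod 29 = 24^2 = 25
  bit 3 = 1: r = r^2 * 13 mod 29 = 25^2 * 13 = 16*13 = 5
  bit 4 = 1: r = r^2 * 13 mod 29 = 5^2 * 13 = 25*13 = 6
  -> s = B^a = 6

Answer: 6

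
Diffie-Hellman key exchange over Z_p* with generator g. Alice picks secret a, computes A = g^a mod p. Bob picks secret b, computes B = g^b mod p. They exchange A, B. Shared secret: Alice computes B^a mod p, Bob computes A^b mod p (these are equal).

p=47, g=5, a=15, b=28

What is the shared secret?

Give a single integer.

A = 5^15 mod 47  (bits of 15 = 1111)
  bit 0 = 1: r = r^2 * 5 mod 47 = 1^2 * 5 = 1*5 = 5
  bit 1 = 1: r = r^2 * 5 mod 47 = 5^2 * 5 = 25*5 = 31
  bit 2 = 1: r = r^2 * 5 mod 47 = 31^2 * 5 = 21*5 = 11
  bit 3 = 1: r = r^2 * 5 mod 47 = 11^2 * 5 = 27*5 = 41
  -> A = 41
B = 5^28 mod 47  (bits of 28 = 11100)
  bit 0 = 1: r = r^2 * 5 mod 47 = 1^2 * 5 = 1*5 = 5
  bit 1 = 1: r = r^2 * 5 mod 47 = 5^2 * 5 = 25*5 = 31
  bit 2 = 1: r = r^2 * 5 mod 47 = 31^2 * 5 = 21*5 = 11
  bit 3 = 0: r = r^2 mod 47 = 11^2 = 27
  bit 4 = 0: r = r^2 mod 47 = 27^2 = 24
  -> B = 24
s = B^a = 24^15 mod 47  (bits of 15 = 1111)
  bit 0 = 1: r = r^2 * 24 mod 47 = 1^2 * 24 = 1*24 = 24
  bit 1 = 1: r = r^2 * 24 mod 47 = 24^2 * 24 = 12*24 = 6
  bit 2 = 1: r = r^2 * 24 mod 47 = 6^2 * 24 = 36*24 = 18
  bit 3 = 1: r = r^2 * 24 mod 47 = 18^2 * 24 = 42*24 = 21
  -> s = B^a = 21

Answer: 21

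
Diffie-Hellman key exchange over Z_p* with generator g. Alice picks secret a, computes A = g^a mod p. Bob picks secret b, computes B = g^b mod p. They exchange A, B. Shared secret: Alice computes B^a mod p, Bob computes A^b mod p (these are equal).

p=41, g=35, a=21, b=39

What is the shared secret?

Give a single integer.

A = 35^21 mod 41  (bits of 21 = 10101)
  bit 0 = 1: r = r^2 * 35 mod 41 = 1^2 * 35 = 1*35 = 35
  bit 1 = 0: r = r^2 mod 41 = 35^2 = 36
  bit 2 = 1: r = r^2 * 35 mod 41 = 36^2 * 35 = 25*35 = 14
  bit 3 = 0: r = r^2 mod 41 = 14^2 = 32
  bit 4 = 1: r = r^2 * 35 mod 41 = 32^2 * 35 = 40*35 = 6
  -> A = 6
B = 35^39 mod 41  (bits of 39 = 100111)
  bit 0 = 1: r = r^2 * 35 mod 41 = 1^2 * 35 = 1*35 = 35
  bit 1 = 0: r = r^2 mod 41 = 35^2 = 36
  bit 2 = 0: r = r^2 mod 41 = 36^2 = 25
  bit 3 = 1: r = r^2 * 35 mod 41 = 25^2 * 35 = 10*35 = 22
  bit 4 = 1: r = r^2 * 35 mod 41 = 22^2 * 35 = 33*35 = 7
  bit 5 = 1: r = r^2 * 35 mod 41 = 7^2 * 35 = 8*35 = 34
  -> B = 34
s = B^a = 34^21 mod 41  (bits of 21 = 10101)
  bit 0 = 1: r = r^2 * 34 mod 41 = 1^2 * 34 = 1*34 = 34
  bit 1 = 0: r = r^2 mod 41 = 34^2 = 8
  bit 2 = 1: r = r^2 * 34 mod 41 = 8^2 * 34 = 23*34 = 3
  bit 3 = 0: r = r^2 mod 41 = 3^2 = 9
  bit 4 = 1: r = r^2 * 34 mod 41 = 9^2 * 34 = 40*34 = 7
  -> s = B^a = 7

Answer: 7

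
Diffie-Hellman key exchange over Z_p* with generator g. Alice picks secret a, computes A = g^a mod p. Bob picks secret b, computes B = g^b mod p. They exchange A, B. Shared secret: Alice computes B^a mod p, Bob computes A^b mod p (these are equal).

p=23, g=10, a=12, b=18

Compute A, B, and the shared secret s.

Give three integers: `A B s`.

A = 10^12 mod 23  (bits of 12 = 1100)
  bit 0 = 1: r = r^2 * 10 mod 23 = 1^2 * 10 = 1*10 = 10
  bit 1 = 1: r = r^2 * 10 mod 23 = 10^2 * 10 = 8*10 = 11
  bit 2 = 0: r = r^2 mod 23 = 11^2 = 6
  bit 3 = 0: r = r^2 mod 23 = 6^2 = 13
  -> A = 13
B = 10^18 mod 23  (bits of 18 = 10010)
  bit 0 = 1: r = r^2 * 10 mod 23 = 1^2 * 10 = 1*10 = 10
  bit 1 = 0: r = r^2 mod 23 = 10^2 = 8
  bit 2 = 0: r = r^2 mod 23 = 8^2 = 18
  bit 3 = 1: r = r^2 * 10 mod 23 = 18^2 * 10 = 2*10 = 20
  bit 4 = 0: r = r^2 mod 23 = 20^2 = 9
  -> B = 9
s = B^a = 9^12 mod 23  (bits of 12 = 1100)
  bit 0 = 1: r = r^2 * 9 mod 23 = 1^2 * 9 = 1*9 = 9
  bit 1 = 1: r = r^2 * 9 mod 23 = 9^2 * 9 = 12*9 = 16
  bit 2 = 0: r = r^2 mod 23 = 16^2 = 3
  bit 3 = 0: r = r^2 mod 23 = 3^2 = 9
  -> s = B^a = 9

Answer: 13 9 9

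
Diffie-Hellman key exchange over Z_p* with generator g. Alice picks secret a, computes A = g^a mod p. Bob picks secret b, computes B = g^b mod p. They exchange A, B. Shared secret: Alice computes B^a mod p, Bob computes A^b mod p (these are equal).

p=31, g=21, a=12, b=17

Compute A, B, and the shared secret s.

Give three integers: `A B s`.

A = 21^12 mod 31  (bits of 12 = 1100)
  bit 0 = 1: r = r^2 * 21 mod 31 = 1^2 * 21 = 1*21 = 21
  bit 1 = 1: r = r^2 * 21 mod 31 = 21^2 * 21 = 7*21 = 23
  bit 2 = 0: r = r^2 mod 31 = 23^2 = 2
  bit 3 = 0: r = r^2 mod 31 = 2^2 = 4
  -> A = 4
B = 21^17 mod 31  (bits of 17 = 10001)
  bit 0 = 1: r = r^2 * 21 mod 31 = 1^2 * 21 = 1*21 = 21
  bit 1 = 0: r = r^2 mod 31 = 21^2 = 7
  bit 2 = 0: r = r^2 mod 31 = 7^2 = 18
  bit 3 = 0: r = r^2 mod 31 = 18^2 = 14
  bit 4 = 1: r = r^2 * 21 mod 31 = 14^2 * 21 = 10*21 = 24
  -> B = 24
s = B^a = 24^12 mod 31  (bits of 12 = 1100)
  bit 0 = 1: r = r^2 * 24 mod 31 = 1^2 * 24 = 1*24 = 24
  bit 1 = 1: r = r^2 * 24 mod 31 = 24^2 * 24 = 18*24 = 29
  bit 2 = 0: r = r^2 mod 31 = 29^2 = 4
  bit 3 = 0: r = r^2 mod 31 = 4^2 = 16
  -> s = B^a = 16

Answer: 4 24 16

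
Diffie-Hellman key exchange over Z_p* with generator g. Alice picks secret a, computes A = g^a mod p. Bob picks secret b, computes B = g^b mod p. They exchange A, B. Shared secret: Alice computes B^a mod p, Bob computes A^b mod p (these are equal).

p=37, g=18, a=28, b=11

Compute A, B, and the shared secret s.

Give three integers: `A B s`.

A = 18^28 mod 37  (bits of 28 = 11100)
  bit 0 = 1: r = r^2 * 18 mod 37 = 1^2 * 18 = 1*18 = 18
  bit 1 = 1: r = r^2 * 18 mod 37 = 18^2 * 18 = 28*18 = 23
  bit 2 = 1: r = r^2 * 18 mod 37 = 23^2 * 18 = 11*18 = 13
  bit 3 = 0: r = r^2 mod 37 = 13^2 = 21
  bit 4 = 0: r = r^2 mod 37 = 21^2 = 34
  -> A = 34
B = 18^11 mod 37  (bits of 11 = 1011)
  bit 0 = 1: r = r^2 * 18 mod 37 = 1^2 * 18 = 1*18 = 18
  bit 1 = 0: r = r^2 mod 37 = 18^2 = 28
  bit 2 = 1: r = r^2 * 18 mod 37 = 28^2 * 18 = 7*18 = 15
  bit 3 = 1: r = r^2 * 18 mod 37 = 15^2 * 18 = 3*18 = 17
  -> B = 17
s = B^a = 17^28 mod 37  (bits of 28 = 11100)
  bit 0 = 1: r = r^2 * 17 mod 37 = 1^2 * 17 = 1*17 = 17
  bit 1 = 1: r = r^2 * 17 mod 37 = 17^2 * 17 = 30*17 = 29
  bit 2 = 1: r = r^2 * 17 mod 37 = 29^2 * 17 = 27*17 = 15
  bit 3 = 0: r = r^2 mod 37 = 15^2 = 3
  bit 4 = 0: r = r^2 mod 37 = 3^2 = 9
  -> s = B^a = 9

Answer: 34 17 9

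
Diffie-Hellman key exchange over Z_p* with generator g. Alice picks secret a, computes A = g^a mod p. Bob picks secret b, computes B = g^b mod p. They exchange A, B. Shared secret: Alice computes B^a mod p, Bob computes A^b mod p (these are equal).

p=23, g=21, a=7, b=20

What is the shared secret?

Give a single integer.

Answer: 3

Derivation:
A = 21^7 mod 23  (bits of 7 = 111)
  bit 0 = 1: r = r^2 * 21 mod 23 = 1^2 * 21 = 1*21 = 21
  bit 1 = 1: r = r^2 * 21 mod 23 = 21^2 * 21 = 4*21 = 15
  bit 2 = 1: r = r^2 * 21 mod 23 = 15^2 * 21 = 18*21 = 10
  -> A = 10
B = 21^20 mod 23  (bits of 20 = 10100)
  bit 0 = 1: r = r^2 * 21 mod 23 = 1^2 * 21 = 1*21 = 21
  bit 1 = 0: r = r^2 mod 23 = 21^2 = 4
  bit 2 = 1: r = r^2 * 21 mod 23 = 4^2 * 21 = 16*21 = 14
  bit 3 = 0: r = r^2 mod 23 = 14^2 = 12
  bit 4 = 0: r = r^2 mod 23 = 12^2 = 6
  -> B = 6
s = B^a = 6^7 mod 23  (bits of 7 = 111)
  bit 0 = 1: r = r^2 * 6 mod 23 = 1^2 * 6 = 1*6 = 6
  bit 1 = 1: r = r^2 * 6 mod 23 = 6^2 * 6 = 13*6 = 9
  bit 2 = 1: r = r^2 * 6 mod 23 = 9^2 * 6 = 12*6 = 3
  -> s = B^a = 3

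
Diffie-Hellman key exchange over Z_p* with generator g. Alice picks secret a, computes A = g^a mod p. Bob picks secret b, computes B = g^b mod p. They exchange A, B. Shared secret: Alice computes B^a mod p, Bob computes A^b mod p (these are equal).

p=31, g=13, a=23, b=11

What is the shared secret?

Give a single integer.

Answer: 11

Derivation:
A = 13^23 mod 31  (bits of 23 = 10111)
  bit 0 = 1: r = r^2 * 13 mod 31 = 1^2 * 13 = 1*13 = 13
  bit 1 = 0: r = r^2 mod 31 = 13^2 = 14
  bit 2 = 1: r = r^2 * 13 mod 31 = 14^2 * 13 = 10*13 = 6
  bit 3 = 1: r = r^2 * 13 mod 31 = 6^2 * 13 = 5*13 = 3
  bit 4 = 1: r = r^2 * 13 mod 31 = 3^2 * 13 = 9*13 = 24
  -> A = 24
B = 13^11 mod 31  (bits of 11 = 1011)
  bit 0 = 1: r = r^2 * 13 mod 31 = 1^2 * 13 = 1*13 = 13
  bit 1 = 0: r = r^2 mod 31 = 13^2 = 14
  bit 2 = 1: r = r^2 * 13 mod 31 = 14^2 * 13 = 10*13 = 6
  bit 3 = 1: r = r^2 * 13 mod 31 = 6^2 * 13 = 5*13 = 3
  -> B = 3
s = B^a = 3^23 mod 31  (bits of 23 = 10111)
  bit 0 = 1: r = r^2 * 3 mod 31 = 1^2 * 3 = 1*3 = 3
  bit 1 = 0: r = r^2 mod 31 = 3^2 = 9
  bit 2 = 1: r = r^2 * 3 mod 31 = 9^2 * 3 = 19*3 = 26
  bit 3 = 1: r = r^2 * 3 mod 31 = 26^2 * 3 = 25*3 = 13
  bit 4 = 1: r = r^2 * 3 mod 31 = 13^2 * 3 = 14*3 = 11
  -> s = B^a = 11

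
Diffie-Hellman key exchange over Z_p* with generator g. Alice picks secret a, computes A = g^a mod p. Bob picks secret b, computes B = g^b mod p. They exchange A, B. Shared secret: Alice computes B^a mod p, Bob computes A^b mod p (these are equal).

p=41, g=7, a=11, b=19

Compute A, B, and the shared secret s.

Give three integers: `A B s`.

Answer: 22 35 13

Derivation:
A = 7^11 mod 41  (bits of 11 = 1011)
  bit 0 = 1: r = r^2 * 7 mod 41 = 1^2 * 7 = 1*7 = 7
  bit 1 = 0: r = r^2 mod 41 = 7^2 = 8
  bit 2 = 1: r = r^2 * 7 mod 41 = 8^2 * 7 = 23*7 = 38
  bit 3 = 1: r = r^2 * 7 mod 41 = 38^2 * 7 = 9*7 = 22
  -> A = 22
B = 7^19 mod 41  (bits of 19 = 10011)
  bit 0 = 1: r = r^2 * 7 mod 41 = 1^2 * 7 = 1*7 = 7
  bit 1 = 0: r = r^2 mod 41 = 7^2 = 8
  bit 2 = 0: r = r^2 mod 41 = 8^2 = 23
  bit 3 = 1: r = r^2 * 7 mod 41 = 23^2 * 7 = 37*7 = 13
  bit 4 = 1: r = r^2 * 7 mod 41 = 13^2 * 7 = 5*7 = 35
  -> B = 35
s = B^a = 35^11 mod 41  (bits of 11 = 1011)
  bit 0 = 1: r = r^2 * 35 mod 41 = 1^2 * 35 = 1*35 = 35
  bit 1 = 0: r = r^2 mod 41 = 35^2 = 36
  bit 2 = 1: r = r^2 * 35 mod 41 = 36^2 * 35 = 25*35 = 14
  bit 3 = 1: r = r^2 * 35 mod 41 = 14^2 * 35 = 32*35 = 13
  -> s = B^a = 13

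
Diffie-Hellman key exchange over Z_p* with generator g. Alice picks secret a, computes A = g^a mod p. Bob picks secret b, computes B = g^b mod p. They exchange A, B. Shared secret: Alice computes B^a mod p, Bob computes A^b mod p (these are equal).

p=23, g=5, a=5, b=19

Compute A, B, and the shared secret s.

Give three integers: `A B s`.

Answer: 20 7 17

Derivation:
A = 5^5 mod 23  (bits of 5 = 101)
  bit 0 = 1: r = r^2 * 5 mod 23 = 1^2 * 5 = 1*5 = 5
  bit 1 = 0: r = r^2 mod 23 = 5^2 = 2
  bit 2 = 1: r = r^2 * 5 mod 23 = 2^2 * 5 = 4*5 = 20
  -> A = 20
B = 5^19 mod 23  (bits of 19 = 10011)
  bit 0 = 1: r = r^2 * 5 mod 23 = 1^2 * 5 = 1*5 = 5
  bit 1 = 0: r = r^2 mod 23 = 5^2 = 2
  bit 2 = 0: r = r^2 mod 23 = 2^2 = 4
  bit 3 = 1: r = r^2 * 5 mod 23 = 4^2 * 5 = 16*5 = 11
  bit 4 = 1: r = r^2 * 5 mod 23 = 11^2 * 5 = 6*5 = 7
  -> B = 7
s = B^a = 7^5 mod 23  (bits of 5 = 101)
  bit 0 = 1: r = r^2 * 7 mod 23 = 1^2 * 7 = 1*7 = 7
  bit 1 = 0: r = r^2 mod 23 = 7^2 = 3
  bit 2 = 1: r = r^2 * 7 mod 23 = 3^2 * 7 = 9*7 = 17
  -> s = B^a = 17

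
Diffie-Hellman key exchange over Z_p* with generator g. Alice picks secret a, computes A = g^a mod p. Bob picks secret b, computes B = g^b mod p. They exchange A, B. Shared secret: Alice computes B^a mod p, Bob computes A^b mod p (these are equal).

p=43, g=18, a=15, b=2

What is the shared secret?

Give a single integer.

A = 18^15 mod 43  (bits of 15 = 1111)
  bit 0 = 1: r = r^2 * 18 mod 43 = 1^2 * 18 = 1*18 = 18
  bit 1 = 1: r = r^2 * 18 mod 43 = 18^2 * 18 = 23*18 = 27
  bit 2 = 1: r = r^2 * 18 mod 43 = 27^2 * 18 = 41*18 = 7
  bit 3 = 1: r = r^2 * 18 mod 43 = 7^2 * 18 = 6*18 = 22
  -> A = 22
B = 18^2 mod 43  (bits of 2 = 10)
  bit 0 = 1: r = r^2 * 18 mod 43 = 1^2 * 18 = 1*18 = 18
  bit 1 = 0: r = r^2 mod 43 = 18^2 = 23
  -> B = 23
s = B^a = 23^15 mod 43  (bits of 15 = 1111)
  bit 0 = 1: r = r^2 * 23 mod 43 = 1^2 * 23 = 1*23 = 23
  bit 1 = 1: r = r^2 * 23 mod 43 = 23^2 * 23 = 13*23 = 41
  bit 2 = 1: r = r^2 * 23 mod 43 = 41^2 * 23 = 4*23 = 6
  bit 3 = 1: r = r^2 * 23 mod 43 = 6^2 * 23 = 36*23 = 11
  -> s = B^a = 11

Answer: 11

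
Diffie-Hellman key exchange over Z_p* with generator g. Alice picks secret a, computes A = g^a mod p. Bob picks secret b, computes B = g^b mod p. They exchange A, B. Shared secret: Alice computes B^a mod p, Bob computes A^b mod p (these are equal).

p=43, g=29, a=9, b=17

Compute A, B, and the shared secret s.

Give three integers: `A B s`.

A = 29^9 mod 43  (bits of 9 = 1001)
  bit 0 = 1: r = r^2 * 29 mod 43 = 1^2 * 29 = 1*29 = 29
  bit 1 = 0: r = r^2 mod 43 = 29^2 = 24
  bit 2 = 0: r = r^2 mod 43 = 24^2 = 17
  bit 3 = 1: r = r^2 * 29 mod 43 = 17^2 * 29 = 31*29 = 39
  -> A = 39
B = 29^17 mod 43  (bits of 17 = 10001)
  bit 0 = 1: r = r^2 * 29 mod 43 = 1^2 * 29 = 1*29 = 29
  bit 1 = 0: r = r^2 mod 43 = 29^2 = 24
  bit 2 = 0: r = r^2 mod 43 = 24^2 = 17
  bit 3 = 0: r = r^2 mod 43 = 17^2 = 31
  bit 4 = 1: r = r^2 * 29 mod 43 = 31^2 * 29 = 15*29 = 5
  -> B = 5
s = B^a = 5^9 mod 43  (bits of 9 = 1001)
  bit 0 = 1: r = r^2 * 5 mod 43 = 1^2 * 5 = 1*5 = 5
  bit 1 = 0: r = r^2 mod 43 = 5^2 = 25
  bit 2 = 0: r = r^2 mod 43 = 25^2 = 23
  bit 3 = 1: r = r^2 * 5 mod 43 = 23^2 * 5 = 13*5 = 22
  -> s = B^a = 22

Answer: 39 5 22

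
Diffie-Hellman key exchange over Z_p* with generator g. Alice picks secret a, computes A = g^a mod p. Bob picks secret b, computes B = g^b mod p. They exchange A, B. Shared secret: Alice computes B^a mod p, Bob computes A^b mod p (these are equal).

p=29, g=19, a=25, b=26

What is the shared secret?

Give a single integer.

Answer: 22

Derivation:
A = 19^25 mod 29  (bits of 25 = 11001)
  bit 0 = 1: r = r^2 * 19 mod 29 = 1^2 * 19 = 1*19 = 19
  bit 1 = 1: r = r^2 * 19 mod 29 = 19^2 * 19 = 13*19 = 15
  bit 2 = 0: r = r^2 mod 29 = 15^2 = 22
  bit 3 = 0: r = r^2 mod 29 = 22^2 = 20
  bit 4 = 1: r = r^2 * 19 mod 29 = 20^2 * 19 = 23*19 = 2
  -> A = 2
B = 19^26 mod 29  (bits of 26 = 11010)
  bit 0 = 1: r = r^2 * 19 mod 29 = 1^2 * 19 = 1*19 = 19
  bit 1 = 1: r = r^2 * 19 mod 29 = 19^2 * 19 = 13*19 = 15
  bit 2 = 0: r = r^2 mod 29 = 15^2 = 22
  bit 3 = 1: r = r^2 * 19 mod 29 = 22^2 * 19 = 20*19 = 3
  bit 4 = 0: r = r^2 mod 29 = 3^2 = 9
  -> B = 9
s = B^a = 9^25 mod 29  (bits of 25 = 11001)
  bit 0 = 1: r = r^2 * 9 mod 29 = 1^2 * 9 = 1*9 = 9
  bit 1 = 1: r = r^2 * 9 mod 29 = 9^2 * 9 = 23*9 = 4
  bit 2 = 0: r = r^2 mod 29 = 4^2 = 16
  bit 3 = 0: r = r^2 mod 29 = 16^2 = 24
  bit 4 = 1: r = r^2 * 9 mod 29 = 24^2 * 9 = 25*9 = 22
  -> s = B^a = 22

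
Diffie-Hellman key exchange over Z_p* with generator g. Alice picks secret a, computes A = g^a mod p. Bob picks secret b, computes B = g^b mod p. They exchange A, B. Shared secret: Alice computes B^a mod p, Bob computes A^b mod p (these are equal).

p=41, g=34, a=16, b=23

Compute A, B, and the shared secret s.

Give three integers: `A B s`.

A = 34^16 mod 41  (bits of 16 = 10000)
  bit 0 = 1: r = r^2 * 34 mod 41 = 1^2 * 34 = 1*34 = 34
  bit 1 = 0: r = r^2 mod 41 = 34^2 = 8
  bit 2 = 0: r = r^2 mod 41 = 8^2 = 23
  bit 3 = 0: r = r^2 mod 41 = 23^2 = 37
  bit 4 = 0: r = r^2 mod 41 = 37^2 = 16
  -> A = 16
B = 34^23 mod 41  (bits of 23 = 10111)
  bit 0 = 1: r = r^2 * 34 mod 41 = 1^2 * 34 = 1*34 = 34
  bit 1 = 0: r = r^2 mod 41 = 34^2 = 8
  bit 2 = 1: r = r^2 * 34 mod 41 = 8^2 * 34 = 23*34 = 3
  bit 3 = 1: r = r^2 * 34 mod 41 = 3^2 * 34 = 9*34 = 19
  bit 4 = 1: r = r^2 * 34 mod 41 = 19^2 * 34 = 33*34 = 15
  -> B = 15
s = B^a = 15^16 mod 41  (bits of 16 = 10000)
  bit 0 = 1: r = r^2 * 15 mod 41 = 1^2 * 15 = 1*15 = 15
  bit 1 = 0: r = r^2 mod 41 = 15^2 = 20
  bit 2 = 0: r = r^2 mod 41 = 20^2 = 31
  bit 3 = 0: r = r^2 mod 41 = 31^2 = 18
  bit 4 = 0: r = r^2 mod 41 = 18^2 = 37
  -> s = B^a = 37

Answer: 16 15 37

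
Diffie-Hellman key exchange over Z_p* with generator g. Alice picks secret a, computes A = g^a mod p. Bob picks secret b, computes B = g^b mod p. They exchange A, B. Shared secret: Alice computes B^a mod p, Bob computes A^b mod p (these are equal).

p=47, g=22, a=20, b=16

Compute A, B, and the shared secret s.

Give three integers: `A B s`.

Answer: 9 7 37

Derivation:
A = 22^20 mod 47  (bits of 20 = 10100)
  bit 0 = 1: r = r^2 * 22 mod 47 = 1^2 * 22 = 1*22 = 22
  bit 1 = 0: r = r^2 mod 47 = 22^2 = 14
  bit 2 = 1: r = r^2 * 22 mod 47 = 14^2 * 22 = 8*22 = 35
  bit 3 = 0: r = r^2 mod 47 = 35^2 = 3
  bit 4 = 0: r = r^2 mod 47 = 3^2 = 9
  -> A = 9
B = 22^16 mod 47  (bits of 16 = 10000)
  bit 0 = 1: r = r^2 * 22 mod 47 = 1^2 * 22 = 1*22 = 22
  bit 1 = 0: r = r^2 mod 47 = 22^2 = 14
  bit 2 = 0: r = r^2 mod 47 = 14^2 = 8
  bit 3 = 0: r = r^2 mod 47 = 8^2 = 17
  bit 4 = 0: r = r^2 mod 47 = 17^2 = 7
  -> B = 7
s = B^a = 7^20 mod 47  (bits of 20 = 10100)
  bit 0 = 1: r = r^2 * 7 mod 47 = 1^2 * 7 = 1*7 = 7
  bit 1 = 0: r = r^2 mod 47 = 7^2 = 2
  bit 2 = 1: r = r^2 * 7 mod 47 = 2^2 * 7 = 4*7 = 28
  bit 3 = 0: r = r^2 mod 47 = 28^2 = 32
  bit 4 = 0: r = r^2 mod 47 = 32^2 = 37
  -> s = B^a = 37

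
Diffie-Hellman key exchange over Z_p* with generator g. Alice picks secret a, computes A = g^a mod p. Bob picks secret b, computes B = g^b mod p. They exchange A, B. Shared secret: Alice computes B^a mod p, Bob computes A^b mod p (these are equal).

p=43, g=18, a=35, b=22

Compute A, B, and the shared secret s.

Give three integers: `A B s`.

A = 18^35 mod 43  (bits of 35 = 100011)
  bit 0 = 1: r = r^2 * 18 mod 43 = 1^2 * 18 = 1*18 = 18
  bit 1 = 0: r = r^2 mod 43 = 18^2 = 23
  bit 2 = 0: r = r^2 mod 43 = 23^2 = 13
  bit 3 = 0: r = r^2 mod 43 = 13^2 = 40
  bit 4 = 1: r = r^2 * 18 mod 43 = 40^2 * 18 = 9*18 = 33
  bit 5 = 1: r = r^2 * 18 mod 43 = 33^2 * 18 = 14*18 = 37
  -> A = 37
B = 18^22 mod 43  (bits of 22 = 10110)
  bit 0 = 1: r = r^2 * 18 mod 43 = 1^2 * 18 = 1*18 = 18
  bit 1 = 0: r = r^2 mod 43 = 18^2 = 23
  bit 2 = 1: r = r^2 * 18 mod 43 = 23^2 * 18 = 13*18 = 19
  bit 3 = 1: r = r^2 * 18 mod 43 = 19^2 * 18 = 17*18 = 5
  bit 4 = 0: r = r^2 mod 43 = 5^2 = 25
  -> B = 25
s = B^a = 25^35 mod 43  (bits of 35 = 100011)
  bit 0 = 1: r = r^2 * 25 mod 43 = 1^2 * 25 = 1*25 = 25
  bit 1 = 0: r = r^2 mod 43 = 25^2 = 23
  bit 2 = 0: r = r^2 mod 43 = 23^2 = 13
  bit 3 = 0: r = r^2 mod 43 = 13^2 = 40
  bit 4 = 1: r = r^2 * 25 mod 43 = 40^2 * 25 = 9*25 = 10
  bit 5 = 1: r = r^2 * 25 mod 43 = 10^2 * 25 = 14*25 = 6
  -> s = B^a = 6

Answer: 37 25 6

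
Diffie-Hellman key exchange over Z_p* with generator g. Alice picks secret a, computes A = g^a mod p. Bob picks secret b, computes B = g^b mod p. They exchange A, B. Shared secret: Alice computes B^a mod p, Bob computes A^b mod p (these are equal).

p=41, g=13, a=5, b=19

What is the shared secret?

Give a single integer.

Answer: 14

Derivation:
A = 13^5 mod 41  (bits of 5 = 101)
  bit 0 = 1: r = r^2 * 13 mod 41 = 1^2 * 13 = 1*13 = 13
  bit 1 = 0: r = r^2 mod 41 = 13^2 = 5
  bit 2 = 1: r = r^2 * 13 mod 41 = 5^2 * 13 = 25*13 = 38
  -> A = 38
B = 13^19 mod 41  (bits of 19 = 10011)
  bit 0 = 1: r = r^2 * 13 mod 41 = 1^2 * 13 = 1*13 = 13
  bit 1 = 0: r = r^2 mod 41 = 13^2 = 5
  bit 2 = 0: r = r^2 mod 41 = 5^2 = 25
  bit 3 = 1: r = r^2 * 13 mod 41 = 25^2 * 13 = 10*13 = 7
  bit 4 = 1: r = r^2 * 13 mod 41 = 7^2 * 13 = 8*13 = 22
  -> B = 22
s = B^a = 22^5 mod 41  (bits of 5 = 101)
  bit 0 = 1: r = r^2 * 22 mod 41 = 1^2 * 22 = 1*22 = 22
  bit 1 = 0: r = r^2 mod 41 = 22^2 = 33
  bit 2 = 1: r = r^2 * 22 mod 41 = 33^2 * 22 = 23*22 = 14
  -> s = B^a = 14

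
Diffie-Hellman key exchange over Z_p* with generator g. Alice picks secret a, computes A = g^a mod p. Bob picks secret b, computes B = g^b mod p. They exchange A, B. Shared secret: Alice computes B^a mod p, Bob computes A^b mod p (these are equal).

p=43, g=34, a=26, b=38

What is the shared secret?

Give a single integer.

A = 34^26 mod 43  (bits of 26 = 11010)
  bit 0 = 1: r = r^2 * 34 mod 43 = 1^2 * 34 = 1*34 = 34
  bit 1 = 1: r = r^2 * 34 mod 43 = 34^2 * 34 = 38*34 = 2
  bit 2 = 0: r = r^2 mod 43 = 2^2 = 4
  bit 3 = 1: r = r^2 * 34 mod 43 = 4^2 * 34 = 16*34 = 28
  bit 4 = 0: r = r^2 mod 43 = 28^2 = 10
  -> A = 10
B = 34^38 mod 43  (bits of 38 = 100110)
  bit 0 = 1: r = r^2 * 34 mod 43 = 1^2 * 34 = 1*34 = 34
  bit 1 = 0: r = r^2 mod 43 = 34^2 = 38
  bit 2 = 0: r = r^2 mod 43 = 38^2 = 25
  bit 3 = 1: r = r^2 * 34 mod 43 = 25^2 * 34 = 23*34 = 8
  bit 4 = 1: r = r^2 * 34 mod 43 = 8^2 * 34 = 21*34 = 26
  bit 5 = 0: r = r^2 mod 43 = 26^2 = 31
  -> B = 31
s = B^a = 31^26 mod 43  (bits of 26 = 11010)
  bit 0 = 1: r = r^2 * 31 mod 43 = 1^2 * 31 = 1*31 = 31
  bit 1 = 1: r = r^2 * 31 mod 43 = 31^2 * 31 = 15*31 = 35
  bit 2 = 0: r = r^2 mod 43 = 35^2 = 21
  bit 3 = 1: r = r^2 * 31 mod 43 = 21^2 * 31 = 11*31 = 40
  bit 4 = 0: r = r^2 mod 43 = 40^2 = 9
  -> s = B^a = 9

Answer: 9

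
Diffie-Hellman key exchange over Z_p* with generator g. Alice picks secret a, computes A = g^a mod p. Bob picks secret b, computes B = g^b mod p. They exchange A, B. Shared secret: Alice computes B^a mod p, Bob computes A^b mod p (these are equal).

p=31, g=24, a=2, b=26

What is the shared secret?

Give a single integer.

Answer: 28

Derivation:
A = 24^2 mod 31  (bits of 2 = 10)
  bit 0 = 1: r = r^2 * 24 mod 31 = 1^2 * 24 = 1*24 = 24
  bit 1 = 0: r = r^2 mod 31 = 24^2 = 18
  -> A = 18
B = 24^26 mod 31  (bits of 26 = 11010)
  bit 0 = 1: r = r^2 * 24 mod 31 = 1^2 * 24 = 1*24 = 24
  bit 1 = 1: r = r^2 * 24 mod 31 = 24^2 * 24 = 18*24 = 29
  bit 2 = 0: r = r^2 mod 31 = 29^2 = 4
  bit 3 = 1: r = r^2 * 24 mod 31 = 4^2 * 24 = 16*24 = 12
  bit 4 = 0: r = r^2 mod 31 = 12^2 = 20
  -> B = 20
s = B^a = 20^2 mod 31  (bits of 2 = 10)
  bit 0 = 1: r = r^2 * 20 mod 31 = 1^2 * 20 = 1*20 = 20
  bit 1 = 0: r = r^2 mod 31 = 20^2 = 28
  -> s = B^a = 28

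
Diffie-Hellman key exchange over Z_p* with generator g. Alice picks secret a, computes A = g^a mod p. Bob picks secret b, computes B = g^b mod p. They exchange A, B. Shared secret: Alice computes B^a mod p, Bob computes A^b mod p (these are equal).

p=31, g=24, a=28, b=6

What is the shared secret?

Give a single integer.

A = 24^28 mod 31  (bits of 28 = 11100)
  bit 0 = 1: r = r^2 * 24 mod 31 = 1^2 * 24 = 1*24 = 24
  bit 1 = 1: r = r^2 * 24 mod 31 = 24^2 * 24 = 18*24 = 29
  bit 2 = 1: r = r^2 * 24 mod 31 = 29^2 * 24 = 4*24 = 3
  bit 3 = 0: r = r^2 mod 31 = 3^2 = 9
  bit 4 = 0: r = r^2 mod 31 = 9^2 = 19
  -> A = 19
B = 24^6 mod 31  (bits of 6 = 110)
  bit 0 = 1: r = r^2 * 24 mod 31 = 1^2 * 24 = 1*24 = 24
  bit 1 = 1: r = r^2 * 24 mod 31 = 24^2 * 24 = 18*24 = 29
  bit 2 = 0: r = r^2 mod 31 = 29^2 = 4
  -> B = 4
s = B^a = 4^28 mod 31  (bits of 28 = 11100)
  bit 0 = 1: r = r^2 * 4 mod 31 = 1^2 * 4 = 1*4 = 4
  bit 1 = 1: r = r^2 * 4 mod 31 = 4^2 * 4 = 16*4 = 2
  bit 2 = 1: r = r^2 * 4 mod 31 = 2^2 * 4 = 4*4 = 16
  bit 3 = 0: r = r^2 mod 31 = 16^2 = 8
  bit 4 = 0: r = r^2 mod 31 = 8^2 = 2
  -> s = B^a = 2

Answer: 2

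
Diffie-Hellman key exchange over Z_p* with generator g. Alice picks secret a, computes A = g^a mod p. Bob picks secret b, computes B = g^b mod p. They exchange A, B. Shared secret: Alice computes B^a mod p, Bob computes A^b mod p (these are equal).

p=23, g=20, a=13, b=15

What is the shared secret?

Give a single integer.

Answer: 17

Derivation:
A = 20^13 mod 23  (bits of 13 = 1101)
  bit 0 = 1: r = r^2 * 20 mod 23 = 1^2 * 20 = 1*20 = 20
  bit 1 = 1: r = r^2 * 20 mod 23 = 20^2 * 20 = 9*20 = 19
  bit 2 = 0: r = r^2 mod 23 = 19^2 = 16
  bit 3 = 1: r = r^2 * 20 mod 23 = 16^2 * 20 = 3*20 = 14
  -> A = 14
B = 20^15 mod 23  (bits of 15 = 1111)
  bit 0 = 1: r = r^2 * 20 mod 23 = 1^2 * 20 = 1*20 = 20
  bit 1 = 1: r = r^2 * 20 mod 23 = 20^2 * 20 = 9*20 = 19
  bit 2 = 1: r = r^2 * 20 mod 23 = 19^2 * 20 = 16*20 = 21
  bit 3 = 1: r = r^2 * 20 mod 23 = 21^2 * 20 = 4*20 = 11
  -> B = 11
s = B^a = 11^13 mod 23  (bits of 13 = 1101)
  bit 0 = 1: r = r^2 * 11 mod 23 = 1^2 * 11 = 1*11 = 11
  bit 1 = 1: r = r^2 * 11 mod 23 = 11^2 * 11 = 6*11 = 20
  bit 2 = 0: r = r^2 mod 23 = 20^2 = 9
  bit 3 = 1: r = r^2 * 11 mod 23 = 9^2 * 11 = 12*11 = 17
  -> s = B^a = 17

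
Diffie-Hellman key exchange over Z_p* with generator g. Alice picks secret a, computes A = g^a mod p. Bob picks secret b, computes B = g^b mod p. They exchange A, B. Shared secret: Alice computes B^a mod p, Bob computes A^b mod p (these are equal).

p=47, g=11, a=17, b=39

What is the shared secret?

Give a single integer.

Answer: 45

Derivation:
A = 11^17 mod 47  (bits of 17 = 10001)
  bit 0 = 1: r = r^2 * 11 mod 47 = 1^2 * 11 = 1*11 = 11
  bit 1 = 0: r = r^2 mod 47 = 11^2 = 27
  bit 2 = 0: r = r^2 mod 47 = 27^2 = 24
  bit 3 = 0: r = r^2 mod 47 = 24^2 = 12
  bit 4 = 1: r = r^2 * 11 mod 47 = 12^2 * 11 = 3*11 = 33
  -> A = 33
B = 11^39 mod 47  (bits of 39 = 100111)
  bit 0 = 1: r = r^2 * 11 mod 47 = 1^2 * 11 = 1*11 = 11
  bit 1 = 0: r = r^2 mod 47 = 11^2 = 27
  bit 2 = 0: r = r^2 mod 47 = 27^2 = 24
  bit 3 = 1: r = r^2 * 11 mod 47 = 24^2 * 11 = 12*11 = 38
  bit 4 = 1: r = r^2 * 11 mod 47 = 38^2 * 11 = 34*11 = 45
  bit 5 = 1: r = r^2 * 11 mod 47 = 45^2 * 11 = 4*11 = 44
  -> B = 44
s = B^a = 44^17 mod 47  (bits of 17 = 10001)
  bit 0 = 1: r = r^2 * 44 mod 47 = 1^2 * 44 = 1*44 = 44
  bit 1 = 0: r = r^2 mod 47 = 44^2 = 9
  bit 2 = 0: r = r^2 mod 47 = 9^2 = 34
  bit 3 = 0: r = r^2 mod 47 = 34^2 = 28
  bit 4 = 1: r = r^2 * 44 mod 47 = 28^2 * 44 = 32*44 = 45
  -> s = B^a = 45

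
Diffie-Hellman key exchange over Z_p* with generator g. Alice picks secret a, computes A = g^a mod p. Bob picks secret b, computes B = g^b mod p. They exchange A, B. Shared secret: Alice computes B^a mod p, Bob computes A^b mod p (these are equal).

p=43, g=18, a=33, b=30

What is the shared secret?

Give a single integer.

Answer: 16

Derivation:
A = 18^33 mod 43  (bits of 33 = 100001)
  bit 0 = 1: r = r^2 * 18 mod 43 = 1^2 * 18 = 1*18 = 18
  bit 1 = 0: r = r^2 mod 43 = 18^2 = 23
  bit 2 = 0: r = r^2 mod 43 = 23^2 = 13
  bit 3 = 0: r = r^2 mod 43 = 13^2 = 40
  bit 4 = 0: r = r^2 mod 43 = 40^2 = 9
  bit 5 = 1: r = r^2 * 18 mod 43 = 9^2 * 18 = 38*18 = 39
  -> A = 39
B = 18^30 mod 43  (bits of 30 = 11110)
  bit 0 = 1: r = r^2 * 18 mod 43 = 1^2 * 18 = 1*18 = 18
  bit 1 = 1: r = r^2 * 18 mod 43 = 18^2 * 18 = 23*18 = 27
  bit 2 = 1: r = r^2 * 18 mod 43 = 27^2 * 18 = 41*18 = 7
  bit 3 = 1: r = r^2 * 18 mod 43 = 7^2 * 18 = 6*18 = 22
  bit 4 = 0: r = r^2 mod 43 = 22^2 = 11
  -> B = 11
s = B^a = 11^33 mod 43  (bits of 33 = 100001)
  bit 0 = 1: r = r^2 * 11 mod 43 = 1^2 * 11 = 1*11 = 11
  bit 1 = 0: r = r^2 mod 43 = 11^2 = 35
  bit 2 = 0: r = r^2 mod 43 = 35^2 = 21
  bit 3 = 0: r = r^2 mod 43 = 21^2 = 11
  bit 4 = 0: r = r^2 mod 43 = 11^2 = 35
  bit 5 = 1: r = r^2 * 11 mod 43 = 35^2 * 11 = 21*11 = 16
  -> s = B^a = 16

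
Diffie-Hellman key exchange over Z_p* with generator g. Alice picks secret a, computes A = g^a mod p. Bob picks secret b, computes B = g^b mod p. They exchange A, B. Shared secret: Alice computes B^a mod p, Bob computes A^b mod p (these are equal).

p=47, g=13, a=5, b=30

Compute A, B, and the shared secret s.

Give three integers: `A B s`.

Answer: 40 8 9

Derivation:
A = 13^5 mod 47  (bits of 5 = 101)
  bit 0 = 1: r = r^2 * 13 mod 47 = 1^2 * 13 = 1*13 = 13
  bit 1 = 0: r = r^2 mod 47 = 13^2 = 28
  bit 2 = 1: r = r^2 * 13 mod 47 = 28^2 * 13 = 32*13 = 40
  -> A = 40
B = 13^30 mod 47  (bits of 30 = 11110)
  bit 0 = 1: r = r^2 * 13 mod 47 = 1^2 * 13 = 1*13 = 13
  bit 1 = 1: r = r^2 * 13 mod 47 = 13^2 * 13 = 28*13 = 35
  bit 2 = 1: r = r^2 * 13 mod 47 = 35^2 * 13 = 3*13 = 39
  bit 3 = 1: r = r^2 * 13 mod 47 = 39^2 * 13 = 17*13 = 33
  bit 4 = 0: r = r^2 mod 47 = 33^2 = 8
  -> B = 8
s = B^a = 8^5 mod 47  (bits of 5 = 101)
  bit 0 = 1: r = r^2 * 8 mod 47 = 1^2 * 8 = 1*8 = 8
  bit 1 = 0: r = r^2 mod 47 = 8^2 = 17
  bit 2 = 1: r = r^2 * 8 mod 47 = 17^2 * 8 = 7*8 = 9
  -> s = B^a = 9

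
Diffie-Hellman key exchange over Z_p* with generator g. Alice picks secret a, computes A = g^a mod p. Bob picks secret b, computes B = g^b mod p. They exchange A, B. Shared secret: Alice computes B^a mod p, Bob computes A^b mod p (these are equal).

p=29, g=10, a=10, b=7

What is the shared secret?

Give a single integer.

A = 10^10 mod 29  (bits of 10 = 1010)
  bit 0 = 1: r = r^2 * 10 mod 29 = 1^2 * 10 = 1*10 = 10
  bit 1 = 0: r = r^2 mod 29 = 10^2 = 13
  bit 2 = 1: r = r^2 * 10 mod 29 = 13^2 * 10 = 24*10 = 8
  bit 3 = 0: r = r^2 mod 29 = 8^2 = 6
  -> A = 6
B = 10^7 mod 29  (bits of 7 = 111)
  bit 0 = 1: r = r^2 * 10 mod 29 = 1^2 * 10 = 1*10 = 10
  bit 1 = 1: r = r^2 * 10 mod 29 = 10^2 * 10 = 13*10 = 14
  bit 2 = 1: r = r^2 * 10 mod 29 = 14^2 * 10 = 22*10 = 17
  -> B = 17
s = B^a = 17^10 mod 29  (bits of 10 = 1010)
  bit 0 = 1: r = r^2 * 17 mod 29 = 1^2 * 17 = 1*17 = 17
  bit 1 = 0: r = r^2 mod 29 = 17^2 = 28
  bit 2 = 1: r = r^2 * 17 mod 29 = 28^2 * 17 = 1*17 = 17
  bit 3 = 0: r = r^2 mod 29 = 17^2 = 28
  -> s = B^a = 28

Answer: 28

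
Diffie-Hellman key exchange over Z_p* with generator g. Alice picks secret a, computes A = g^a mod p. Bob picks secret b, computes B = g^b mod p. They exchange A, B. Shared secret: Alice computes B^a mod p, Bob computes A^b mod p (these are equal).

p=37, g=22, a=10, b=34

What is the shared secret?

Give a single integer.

Answer: 12

Derivation:
A = 22^10 mod 37  (bits of 10 = 1010)
  bit 0 = 1: r = r^2 * 22 mod 37 = 1^2 * 22 = 1*22 = 22
  bit 1 = 0: r = r^2 mod 37 = 22^2 = 3
  bit 2 = 1: r = r^2 * 22 mod 37 = 3^2 * 22 = 9*22 = 13
  bit 3 = 0: r = r^2 mod 37 = 13^2 = 21
  -> A = 21
B = 22^34 mod 37  (bits of 34 = 100010)
  bit 0 = 1: r = r^2 * 22 mod 37 = 1^2 * 22 = 1*22 = 22
  bit 1 = 0: r = r^2 mod 37 = 22^2 = 3
  bit 2 = 0: r = r^2 mod 37 = 3^2 = 9
  bit 3 = 0: r = r^2 mod 37 = 9^2 = 7
  bit 4 = 1: r = r^2 * 22 mod 37 = 7^2 * 22 = 12*22 = 5
  bit 5 = 0: r = r^2 mod 37 = 5^2 = 25
  -> B = 25
s = B^a = 25^10 mod 37  (bits of 10 = 1010)
  bit 0 = 1: r = r^2 * 25 mod 37 = 1^2 * 25 = 1*25 = 25
  bit 1 = 0: r = r^2 mod 37 = 25^2 = 33
  bit 2 = 1: r = r^2 * 25 mod 37 = 33^2 * 25 = 16*25 = 30
  bit 3 = 0: r = r^2 mod 37 = 30^2 = 12
  -> s = B^a = 12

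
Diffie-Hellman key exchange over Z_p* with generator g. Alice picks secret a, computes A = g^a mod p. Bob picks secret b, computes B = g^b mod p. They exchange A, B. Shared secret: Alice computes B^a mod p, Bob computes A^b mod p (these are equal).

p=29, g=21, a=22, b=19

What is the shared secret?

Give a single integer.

Answer: 5

Derivation:
A = 21^22 mod 29  (bits of 22 = 10110)
  bit 0 = 1: r = r^2 * 21 mod 29 = 1^2 * 21 = 1*21 = 21
  bit 1 = 0: r = r^2 mod 29 = 21^2 = 6
  bit 2 = 1: r = r^2 * 21 mod 29 = 6^2 * 21 = 7*21 = 2
  bit 3 = 1: r = r^2 * 21 mod 29 = 2^2 * 21 = 4*21 = 26
  bit 4 = 0: r = r^2 mod 29 = 26^2 = 9
  -> A = 9
B = 21^19 mod 29  (bits of 19 = 10011)
  bit 0 = 1: r = r^2 * 21 mod 29 = 1^2 * 21 = 1*21 = 21
  bit 1 = 0: r = r^2 mod 29 = 21^2 = 6
  bit 2 = 0: r = r^2 mod 29 = 6^2 = 7
  bit 3 = 1: r = r^2 * 21 mod 29 = 7^2 * 21 = 20*21 = 14
  bit 4 = 1: r = r^2 * 21 mod 29 = 14^2 * 21 = 22*21 = 27
  -> B = 27
s = B^a = 27^22 mod 29  (bits of 22 = 10110)
  bit 0 = 1: r = r^2 * 27 mod 29 = 1^2 * 27 = 1*27 = 27
  bit 1 = 0: r = r^2 mod 29 = 27^2 = 4
  bit 2 = 1: r = r^2 * 27 mod 29 = 4^2 * 27 = 16*27 = 26
  bit 3 = 1: r = r^2 * 27 mod 29 = 26^2 * 27 = 9*27 = 11
  bit 4 = 0: r = r^2 mod 29 = 11^2 = 5
  -> s = B^a = 5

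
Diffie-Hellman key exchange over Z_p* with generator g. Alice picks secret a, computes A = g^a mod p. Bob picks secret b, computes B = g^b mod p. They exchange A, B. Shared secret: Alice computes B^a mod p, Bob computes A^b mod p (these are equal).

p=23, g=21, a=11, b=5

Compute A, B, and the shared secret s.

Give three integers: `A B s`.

A = 21^11 mod 23  (bits of 11 = 1011)
  bit 0 = 1: r = r^2 * 21 mod 23 = 1^2 * 21 = 1*21 = 21
  bit 1 = 0: r = r^2 mod 23 = 21^2 = 4
  bit 2 = 1: r = r^2 * 21 mod 23 = 4^2 * 21 = 16*21 = 14
  bit 3 = 1: r = r^2 * 21 mod 23 = 14^2 * 21 = 12*21 = 22
  -> A = 22
B = 21^5 mod 23  (bits of 5 = 101)
  bit 0 = 1: r = r^2 * 21 mod 23 = 1^2 * 21 = 1*21 = 21
  bit 1 = 0: r = r^2 mod 23 = 21^2 = 4
  bit 2 = 1: r = r^2 * 21 mod 23 = 4^2 * 21 = 16*21 = 14
  -> B = 14
s = B^a = 14^11 mod 23  (bits of 11 = 1011)
  bit 0 = 1: r = r^2 * 14 mod 23 = 1^2 * 14 = 1*14 = 14
  bit 1 = 0: r = r^2 mod 23 = 14^2 = 12
  bit 2 = 1: r = r^2 * 14 mod 23 = 12^2 * 14 = 6*14 = 15
  bit 3 = 1: r = r^2 * 14 mod 23 = 15^2 * 14 = 18*14 = 22
  -> s = B^a = 22

Answer: 22 14 22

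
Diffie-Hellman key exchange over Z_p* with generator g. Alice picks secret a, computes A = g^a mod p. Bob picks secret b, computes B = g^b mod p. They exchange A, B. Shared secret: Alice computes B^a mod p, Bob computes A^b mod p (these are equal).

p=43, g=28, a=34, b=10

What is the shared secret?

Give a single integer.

A = 28^34 mod 43  (bits of 34 = 100010)
  bit 0 = 1: r = r^2 * 28 mod 43 = 1^2 * 28 = 1*28 = 28
  bit 1 = 0: r = r^2 mod 43 = 28^2 = 10
  bit 2 = 0: r = r^2 mod 43 = 10^2 = 14
  bit 3 = 0: r = r^2 mod 43 = 14^2 = 24
  bit 4 = 1: r = r^2 * 28 mod 43 = 24^2 * 28 = 17*28 = 3
  bit 5 = 0: r = r^2 mod 43 = 3^2 = 9
  -> A = 9
B = 28^10 mod 43  (bits of 10 = 1010)
  bit 0 = 1: r = r^2 * 28 mod 43 = 1^2 * 28 = 1*28 = 28
  bit 1 = 0: r = r^2 mod 43 = 28^2 = 10
  bit 2 = 1: r = r^2 * 28 mod 43 = 10^2 * 28 = 14*28 = 5
  bit 3 = 0: r = r^2 mod 43 = 5^2 = 25
  -> B = 25
s = B^a = 25^34 mod 43  (bits of 34 = 100010)
  bit 0 = 1: r = r^2 * 25 mod 43 = 1^2 * 25 = 1*25 = 25
  bit 1 = 0: r = r^2 mod 43 = 25^2 = 23
  bit 2 = 0: r = r^2 mod 43 = 23^2 = 13
  bit 3 = 0: r = r^2 mod 43 = 13^2 = 40
  bit 4 = 1: r = r^2 * 25 mod 43 = 40^2 * 25 = 9*25 = 10
  bit 5 = 0: r = r^2 mod 43 = 10^2 = 14
  -> s = B^a = 14

Answer: 14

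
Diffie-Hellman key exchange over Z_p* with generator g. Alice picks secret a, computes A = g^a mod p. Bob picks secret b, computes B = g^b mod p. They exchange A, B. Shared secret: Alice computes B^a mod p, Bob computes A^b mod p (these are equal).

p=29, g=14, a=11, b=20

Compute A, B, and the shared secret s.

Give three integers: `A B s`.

A = 14^11 mod 29  (bits of 11 = 1011)
  bit 0 = 1: r = r^2 * 14 mod 29 = 1^2 * 14 = 1*14 = 14
  bit 1 = 0: r = r^2 mod 29 = 14^2 = 22
  bit 2 = 1: r = r^2 * 14 mod 29 = 22^2 * 14 = 20*14 = 19
  bit 3 = 1: r = r^2 * 14 mod 29 = 19^2 * 14 = 13*14 = 8
  -> A = 8
B = 14^20 mod 29  (bits of 20 = 10100)
  bit 0 = 1: r = r^2 * 14 mod 29 = 1^2 * 14 = 1*14 = 14
  bit 1 = 0: r = r^2 mod 29 = 14^2 = 22
  bit 2 = 1: r = r^2 * 14 mod 29 = 22^2 * 14 = 20*14 = 19
  bit 3 = 0: r = r^2 mod 29 = 19^2 = 13
  bit 4 = 0: r = r^2 mod 29 = 13^2 = 24
  -> B = 24
s = B^a = 24^11 mod 29  (bits of 11 = 1011)
  bit 0 = 1: r = r^2 * 24 mod 29 = 1^2 * 24 = 1*24 = 24
  bit 1 = 0: r = r^2 mod 29 = 24^2 = 25
  bit 2 = 1: r = r^2 * 24 mod 29 = 25^2 * 24 = 16*24 = 7
  bit 3 = 1: r = r^2 * 24 mod 29 = 7^2 * 24 = 20*24 = 16
  -> s = B^a = 16

Answer: 8 24 16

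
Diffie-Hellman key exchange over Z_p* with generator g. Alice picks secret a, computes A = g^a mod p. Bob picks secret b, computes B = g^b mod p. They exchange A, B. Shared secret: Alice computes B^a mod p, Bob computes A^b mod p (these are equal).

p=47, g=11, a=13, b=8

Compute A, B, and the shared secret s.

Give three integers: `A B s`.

A = 11^13 mod 47  (bits of 13 = 1101)
  bit 0 = 1: r = r^2 * 11 mod 47 = 1^2 * 11 = 1*11 = 11
  bit 1 = 1: r = r^2 * 11 mod 47 = 11^2 * 11 = 27*11 = 15
  bit 2 = 0: r = r^2 mod 47 = 15^2 = 37
  bit 3 = 1: r = r^2 * 11 mod 47 = 37^2 * 11 = 6*11 = 19
  -> A = 19
B = 11^8 mod 47  (bits of 8 = 1000)
  bit 0 = 1: r = r^2 * 11 mod 47 = 1^2 * 11 = 1*11 = 11
  bit 1 = 0: r = r^2 mod 47 = 11^2 = 27
  bit 2 = 0: r = r^2 mod 47 = 27^2 = 24
  bit 3 = 0: r = r^2 mod 47 = 24^2 = 12
  -> B = 12
s = B^a = 12^13 mod 47  (bits of 13 = 1101)
  bit 0 = 1: r = r^2 * 12 mod 47 = 1^2 * 12 = 1*12 = 12
  bit 1 = 1: r = r^2 * 12 mod 47 = 12^2 * 12 = 3*12 = 36
  bit 2 = 0: r = r^2 mod 47 = 36^2 = 27
  bit 3 = 1: r = r^2 * 12 mod 47 = 27^2 * 12 = 24*12 = 6
  -> s = B^a = 6

Answer: 19 12 6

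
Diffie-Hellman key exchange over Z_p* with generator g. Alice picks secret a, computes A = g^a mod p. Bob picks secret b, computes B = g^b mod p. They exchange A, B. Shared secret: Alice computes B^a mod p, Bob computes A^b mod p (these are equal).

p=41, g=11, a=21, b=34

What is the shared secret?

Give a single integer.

Answer: 5

Derivation:
A = 11^21 mod 41  (bits of 21 = 10101)
  bit 0 = 1: r = r^2 * 11 mod 41 = 1^2 * 11 = 1*11 = 11
  bit 1 = 0: r = r^2 mod 41 = 11^2 = 39
  bit 2 = 1: r = r^2 * 11 mod 41 = 39^2 * 11 = 4*11 = 3
  bit 3 = 0: r = r^2 mod 41 = 3^2 = 9
  bit 4 = 1: r = r^2 * 11 mod 41 = 9^2 * 11 = 40*11 = 30
  -> A = 30
B = 11^34 mod 41  (bits of 34 = 100010)
  bit 0 = 1: r = r^2 * 11 mod 41 = 1^2 * 11 = 1*11 = 11
  bit 1 = 0: r = r^2 mod 41 = 11^2 = 39
  bit 2 = 0: r = r^2 mod 41 = 39^2 = 4
  bit 3 = 0: r = r^2 mod 41 = 4^2 = 16
  bit 4 = 1: r = r^2 * 11 mod 41 = 16^2 * 11 = 10*11 = 28
  bit 5 = 0: r = r^2 mod 41 = 28^2 = 5
  -> B = 5
s = B^a = 5^21 mod 41  (bits of 21 = 10101)
  bit 0 = 1: r = r^2 * 5 mod 41 = 1^2 * 5 = 1*5 = 5
  bit 1 = 0: r = r^2 mod 41 = 5^2 = 25
  bit 2 = 1: r = r^2 * 5 mod 41 = 25^2 * 5 = 10*5 = 9
  bit 3 = 0: r = r^2 mod 41 = 9^2 = 40
  bit 4 = 1: r = r^2 * 5 mod 41 = 40^2 * 5 = 1*5 = 5
  -> s = B^a = 5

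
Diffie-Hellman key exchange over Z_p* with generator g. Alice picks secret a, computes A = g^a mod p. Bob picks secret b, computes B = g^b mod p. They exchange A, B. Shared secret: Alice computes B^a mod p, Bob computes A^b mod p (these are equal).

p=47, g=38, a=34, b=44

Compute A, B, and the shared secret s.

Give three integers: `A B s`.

Answer: 16 18 9

Derivation:
A = 38^34 mod 47  (bits of 34 = 100010)
  bit 0 = 1: r = r^2 * 38 mod 47 = 1^2 * 38 = 1*38 = 38
  bit 1 = 0: r = r^2 mod 47 = 38^2 = 34
  bit 2 = 0: r = r^2 mod 47 = 34^2 = 28
  bit 3 = 0: r = r^2 mod 47 = 28^2 = 32
  bit 4 = 1: r = r^2 * 38 mod 47 = 32^2 * 38 = 37*38 = 43
  bit 5 = 0: r = r^2 mod 47 = 43^2 = 16
  -> A = 16
B = 38^44 mod 47  (bits of 44 = 101100)
  bit 0 = 1: r = r^2 * 38 mod 47 = 1^2 * 38 = 1*38 = 38
  bit 1 = 0: r = r^2 mod 47 = 38^2 = 34
  bit 2 = 1: r = r^2 * 38 mod 47 = 34^2 * 38 = 28*38 = 30
  bit 3 = 1: r = r^2 * 38 mod 47 = 30^2 * 38 = 7*38 = 31
  bit 4 = 0: r = r^2 mod 47 = 31^2 = 21
  bit 5 = 0: r = r^2 mod 47 = 21^2 = 18
  -> B = 18
s = B^a = 18^34 mod 47  (bits of 34 = 100010)
  bit 0 = 1: r = r^2 * 18 mod 47 = 1^2 * 18 = 1*18 = 18
  bit 1 = 0: r = r^2 mod 47 = 18^2 = 42
  bit 2 = 0: r = r^2 mod 47 = 42^2 = 25
  bit 3 = 0: r = r^2 mod 47 = 25^2 = 14
  bit 4 = 1: r = r^2 * 18 mod 47 = 14^2 * 18 = 8*18 = 3
  bit 5 = 0: r = r^2 mod 47 = 3^2 = 9
  -> s = B^a = 9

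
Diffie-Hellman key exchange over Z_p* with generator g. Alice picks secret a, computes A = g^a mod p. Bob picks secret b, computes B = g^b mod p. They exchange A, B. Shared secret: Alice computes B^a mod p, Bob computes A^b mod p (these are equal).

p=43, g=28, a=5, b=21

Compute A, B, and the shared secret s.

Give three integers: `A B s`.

Answer: 5 42 42

Derivation:
A = 28^5 mod 43  (bits of 5 = 101)
  bit 0 = 1: r = r^2 * 28 mod 43 = 1^2 * 28 = 1*28 = 28
  bit 1 = 0: r = r^2 mod 43 = 28^2 = 10
  bit 2 = 1: r = r^2 * 28 mod 43 = 10^2 * 28 = 14*28 = 5
  -> A = 5
B = 28^21 mod 43  (bits of 21 = 10101)
  bit 0 = 1: r = r^2 * 28 mod 43 = 1^2 * 28 = 1*28 = 28
  bit 1 = 0: r = r^2 mod 43 = 28^2 = 10
  bit 2 = 1: r = r^2 * 28 mod 43 = 10^2 * 28 = 14*28 = 5
  bit 3 = 0: r = r^2 mod 43 = 5^2 = 25
  bit 4 = 1: r = r^2 * 28 mod 43 = 25^2 * 28 = 23*28 = 42
  -> B = 42
s = B^a = 42^5 mod 43  (bits of 5 = 101)
  bit 0 = 1: r = r^2 * 42 mod 43 = 1^2 * 42 = 1*42 = 42
  bit 1 = 0: r = r^2 mod 43 = 42^2 = 1
  bit 2 = 1: r = r^2 * 42 mod 43 = 1^2 * 42 = 1*42 = 42
  -> s = B^a = 42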